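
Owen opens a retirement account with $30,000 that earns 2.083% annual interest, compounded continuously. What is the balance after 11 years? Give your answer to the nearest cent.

$37,725.17

A = P·e^(rt) = 30,000·e^(0.02083·11) = 30,000·e^0.22913.
e^0.22913 ≈ 1.2575055041, so A ≈ 37,725.1651.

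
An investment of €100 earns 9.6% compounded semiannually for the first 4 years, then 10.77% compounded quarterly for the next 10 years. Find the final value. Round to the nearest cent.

After 4 years at 9.6%: 100 × 1.45509136 ≈ 145.5091.
Then 10 years at 10.77%: 145.5091 × 2.8943368 ≈ 421.1524.

€421.15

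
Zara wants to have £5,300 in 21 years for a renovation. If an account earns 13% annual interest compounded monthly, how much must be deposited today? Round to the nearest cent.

£350.77

Growth factor = (1 + 0.13/12)^252 ≈ 15.10942072.
P = 5,300/15.10942072 ≈ 350.7745.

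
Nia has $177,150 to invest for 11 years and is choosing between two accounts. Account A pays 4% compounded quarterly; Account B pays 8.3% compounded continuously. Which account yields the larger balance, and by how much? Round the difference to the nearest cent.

Account A growth factor: (1 + 0.01)^44 ≈ 1.54931757152; balance ≈ 274,461.6078.
Account B growth factor: e^(0.083·11) = e^0.913 ≈ 2.49178669162; balance ≈ 441,420.0124.
Account B is larger by 166,958.4046.

Account B, by $166,958.40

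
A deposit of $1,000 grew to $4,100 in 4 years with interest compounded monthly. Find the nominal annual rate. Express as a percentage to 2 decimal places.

(1 + r/12)^48 = 4,100/1,000 = 4.1.
1 + r/12 = 4.1^(1/48) ≈ 1.029832, so r/12 ≈ 0.0298319.
r ≈ 12·0.0298319 = 35.79825%.

35.80%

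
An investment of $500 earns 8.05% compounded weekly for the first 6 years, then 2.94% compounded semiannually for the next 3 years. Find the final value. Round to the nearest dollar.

After 6 years at 8.05%: 500 × 1.62032464 ≈ 810.1623.
Then 3 years at 2.94%: 810.1623 × 1.09150559 ≈ 884.2967.

$884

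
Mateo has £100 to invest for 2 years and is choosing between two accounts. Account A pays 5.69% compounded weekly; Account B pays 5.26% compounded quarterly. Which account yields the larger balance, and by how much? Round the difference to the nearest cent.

Account A, by £1.03

Account A growth factor: (1 + 0.0569/52)^104 ≈ 1.12045828; balance ≈ 112.0458.
Account B growth factor: (1 + 0.01315)^8 ≈ 1.11017129; balance ≈ 111.0171.
Account A is larger by 1.0287.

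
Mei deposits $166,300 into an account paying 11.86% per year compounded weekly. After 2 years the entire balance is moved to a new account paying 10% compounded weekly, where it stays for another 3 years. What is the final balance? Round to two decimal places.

Phase 1: 166,300·(1 + 0.1186/52)^104 ≈ 210,760.6854.
Phase 2: 210,760.6854·(1 + 0.1/52)^156 ≈ 284,415.2179.

$284,415.22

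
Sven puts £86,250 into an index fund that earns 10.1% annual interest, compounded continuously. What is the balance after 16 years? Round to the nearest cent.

£434,089.21

A = P·e^(rt) = 86,250·e^(0.101·16) = 86,250·e^1.616.
e^1.616 ≈ 5.03291832617, so A ≈ 434,089.2056.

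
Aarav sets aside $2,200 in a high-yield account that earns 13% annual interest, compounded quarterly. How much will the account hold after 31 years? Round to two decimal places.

Growth factor = (1 + 0.0325)^124 ≈ 52.7676168741.
A ≈ 2,200 × 52.7676168741 ≈ 116,088.7571.

$116,088.76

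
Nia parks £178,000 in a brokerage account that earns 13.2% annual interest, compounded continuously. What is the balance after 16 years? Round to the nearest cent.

A = P·e^(rt) = 178,000·e^(0.132·16) = 178,000·e^2.112.
e^2.112 ≈ 8.264754274682, so A ≈ 1,471,126.2609.

£1,471,126.26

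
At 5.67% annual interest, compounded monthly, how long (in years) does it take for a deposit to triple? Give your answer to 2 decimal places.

19.42 years

(1 + 0.004725)^(12t) = 3.
12t = ln 3 / ln(1 + 0.004725) ≈ 1.0986/0.00471387 ≈ 233.0594.
t ≈ 19.4216.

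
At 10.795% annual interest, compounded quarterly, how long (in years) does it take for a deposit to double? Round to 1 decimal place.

6.5 years

(1 + 0.0269875)^(4t) = 2.
4t = ln 2 / ln(1 + 0.0269875) ≈ 0.69315/0.0266298 ≈ 26.0290.
t ≈ 6.5073.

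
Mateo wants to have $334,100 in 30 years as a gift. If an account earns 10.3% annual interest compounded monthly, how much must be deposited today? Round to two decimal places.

Periodic rate = 10.3%/12 = 0.00858333; 360 periods.
P = 334,100/(1 + 0.103/12)^360 ≈ 334,100/21.6891936634 ≈ 15,403.9844.

$15,403.98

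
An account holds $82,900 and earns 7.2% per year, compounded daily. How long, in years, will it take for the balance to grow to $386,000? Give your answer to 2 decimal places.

(1 + 0.00019726)^(365t) = 386,000/82,900 = 4.6562.
365t·ln(1 + 0.00019726) = ln(4.6562); 365t = 1.5382/0.000197241 ≈ 7798.6002.
t ≈ 21.3660 years.

21.37 years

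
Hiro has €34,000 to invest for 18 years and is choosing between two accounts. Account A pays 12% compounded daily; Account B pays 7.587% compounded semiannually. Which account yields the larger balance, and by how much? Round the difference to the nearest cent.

A: (1 + 0.12/365)^6570 ≈ 8.66806003163, so 34,000 × 8.66806003163 ≈ 294,714.0411.
B: (1 + 0.037935)^36 ≈ 3.82054791251, so 34,000 × 3.82054791251 ≈ 129,898.6290.
Difference ≈ 164,815.4121 in favor of A.

Account A, by €164,815.41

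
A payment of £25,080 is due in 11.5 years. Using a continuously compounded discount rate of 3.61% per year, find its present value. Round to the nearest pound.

P = A·e^(−rt) = 25,080·e^(−0.41515).
e^(−0.41515) ≈ 0.66024123709, so P ≈ 16,558.8502.

£16,559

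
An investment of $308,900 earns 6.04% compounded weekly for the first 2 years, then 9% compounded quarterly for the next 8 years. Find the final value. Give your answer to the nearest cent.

$710,356.52

After 2 years at 6.04%: 308,900 × 1.12832010896 ≈ 348,538.0817.
Then 8 years at 9%: 348,538.0817 × 2.03810302577 ≈ 710,356.5188.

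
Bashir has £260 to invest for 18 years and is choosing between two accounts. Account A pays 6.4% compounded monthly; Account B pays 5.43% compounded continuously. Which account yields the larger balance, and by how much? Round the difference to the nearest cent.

Account A growth factor: (1 + 0.064/12)^216 ≈ 3.15484346; balance ≈ 820.2593.
Account B growth factor: e^(0.0543·18) = e^0.9774 ≈ 2.65753765; balance ≈ 690.9598.
Account A is larger by 129.2995.

Account A, by £129.30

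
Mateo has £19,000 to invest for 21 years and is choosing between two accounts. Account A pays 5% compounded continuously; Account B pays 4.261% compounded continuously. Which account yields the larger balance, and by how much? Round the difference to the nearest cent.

A: e^(0.05·21) = e^1.05 ≈ 2.8576511181, so 19,000 × 2.8576511181 ≈ 54,295.3712.
B: e^(0.04261·21) = e^0.89481 ≈ 2.4468708398, so 19,000 × 2.4468708398 ≈ 46,490.5460.
Difference ≈ 7,804.8253 in favor of A.

Account A, by £7,804.83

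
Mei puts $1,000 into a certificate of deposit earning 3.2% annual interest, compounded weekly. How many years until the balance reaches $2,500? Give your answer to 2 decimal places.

28.64 years

We need (1 + 0.000615385)^(52t) = 2.5, so 52t = ln 2.5 / ln 1.000615 ≈ 1489.4305.
t ≈ 1489.4305/52 = 28.6429 years.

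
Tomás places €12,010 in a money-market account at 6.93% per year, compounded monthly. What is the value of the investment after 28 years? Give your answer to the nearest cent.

€83,142.68

Growth factor = (1 + 0.005775)^336 ≈ 6.9227879621.
A ≈ 12,010 × 6.9227879621 ≈ 83,142.6834.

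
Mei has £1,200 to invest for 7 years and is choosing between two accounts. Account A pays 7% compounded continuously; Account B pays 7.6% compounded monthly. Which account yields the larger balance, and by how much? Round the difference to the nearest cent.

A: e^(0.07·7) = e^0.49 ≈ 1.63231622, so 1,200 × 1.63231622 ≈ 1,958.7795.
B: (1 + 0.076/12)^84 ≈ 1.699480154, so 1,200 × 1.699480154 ≈ 2,039.3762.
Difference ≈ 80.5967 in favor of B.

Account B, by £80.60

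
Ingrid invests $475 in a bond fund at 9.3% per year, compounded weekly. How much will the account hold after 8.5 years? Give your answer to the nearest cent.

Periodic rate = 9.3%/52 = 0.00178846; periods = 52·8.5 = 442.
A = 475·(1 + 0.093/52)^442 ≈ 475·2.202942468 ≈ 1,046.3977.

$1,046.40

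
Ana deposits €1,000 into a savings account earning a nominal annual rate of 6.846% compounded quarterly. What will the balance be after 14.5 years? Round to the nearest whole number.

€2,676

Growth factor = (1 + 0.017115)^58 ≈ 2.675860269.
A ≈ 1,000 × 2.675860269 ≈ 2,675.8603.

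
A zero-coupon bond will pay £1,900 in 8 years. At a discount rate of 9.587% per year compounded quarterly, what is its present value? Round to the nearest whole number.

Growth factor = (1 + 0.0239675)^32 ≈ 2.133818741.
P = 1,900/2.133818741 ≈ 890.4224.

£890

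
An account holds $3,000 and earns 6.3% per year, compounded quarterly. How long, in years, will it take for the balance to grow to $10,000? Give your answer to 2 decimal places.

(1 + 0.01575)^(4t) = 10,000/3,000 = 3.3333.
4t·ln(1 + 0.01575) = ln(3.3333); 4t = 1.204/0.0156273 ≈ 77.0431.
t ≈ 19.2608 years.

19.26 years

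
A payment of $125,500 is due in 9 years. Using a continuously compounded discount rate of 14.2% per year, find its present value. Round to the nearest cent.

$34,963.54

P = A·e^(−rt) = 125,500·e^(−1.278).
e^(−1.278) ≈ 0.2785939315, so P ≈ 34,963.5384.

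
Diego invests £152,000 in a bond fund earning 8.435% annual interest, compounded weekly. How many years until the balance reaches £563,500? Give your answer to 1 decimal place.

We need (1 + 0.00162212)^(52t) = 3.7072, so 52t = ln 3.7072 / ln 1.001622 ≈ 808.4192.
t ≈ 808.4192/52 = 15.5465 years.

15.5 years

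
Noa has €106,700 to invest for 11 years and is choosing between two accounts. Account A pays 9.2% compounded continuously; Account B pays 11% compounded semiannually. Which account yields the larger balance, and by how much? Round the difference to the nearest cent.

Account A growth factor: e^(0.092·11) = e^1.012 ≈ 2.75109771191; balance ≈ 293,542.1259.
Account B growth factor: (1 + 0.055)^22 ≈ 3.24753703098; balance ≈ 346,512.2012.
Account B is larger by 52,970.0753.

Account B, by €52,970.08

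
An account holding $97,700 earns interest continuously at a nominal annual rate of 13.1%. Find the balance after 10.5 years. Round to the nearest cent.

$386,604.25

A = P·e^(rt) = 97,700·e^(0.131·10.5) = 97,700·e^1.3755.
e^1.3755 ≈ 3.95705475575, so A ≈ 386,604.2496.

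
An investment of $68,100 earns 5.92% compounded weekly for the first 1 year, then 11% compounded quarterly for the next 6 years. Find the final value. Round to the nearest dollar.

$138,550

After 1 years at 5.92%: 68,100 × 1.06095169108 ≈ 72,250.8102.
Then 6 years at 11%: 72,250.8102 × 1.91762610481 ≈ 138,550.0397.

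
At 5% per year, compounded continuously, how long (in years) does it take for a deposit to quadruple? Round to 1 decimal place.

e^(0.05t) = 4, so 0.05t = ln 4 ≈ 1.3863.
t ≈ 1.3863/0.05 ≈ 27.7259.

27.7 years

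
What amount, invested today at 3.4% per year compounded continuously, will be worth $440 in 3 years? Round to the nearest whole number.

P = A·e^(−rt) = 440·e^(−0.102).
e^(−0.102) ≈ 0.903029552, so P ≈ 397.3330.

$397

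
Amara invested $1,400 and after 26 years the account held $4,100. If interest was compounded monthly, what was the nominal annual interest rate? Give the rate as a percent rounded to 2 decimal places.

The 312-period growth factor is 4,100/1,400 = 2.92857.
r/12 = 2.92857^(1/312) − 1 ≈ 0.00344989, so r ≈ 12·0.00344989 = 4.13987%.

4.14%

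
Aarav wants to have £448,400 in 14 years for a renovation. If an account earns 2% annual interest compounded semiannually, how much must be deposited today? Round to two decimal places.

£339,365.07

Growth factor = (1 + 0.01)^28 ≈ 1.3212909669.
P = 448,400/1.3212909669 ≈ 339,365.0689.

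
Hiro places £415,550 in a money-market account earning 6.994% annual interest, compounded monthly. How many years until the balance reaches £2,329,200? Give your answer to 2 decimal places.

24.72 years

(1 + 0.00582833)^(12t) = 2,329,200/415,550 = 5.6051.
12t·ln(1 + 0.00582833) = ln(5.6051); 12t = 1.7237/0.00581141 ≈ 296.6020.
t ≈ 24.7168 years.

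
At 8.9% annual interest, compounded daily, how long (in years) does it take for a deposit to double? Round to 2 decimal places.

(1 + 0.000243836)^(365t) = 2.
365t = ln 2 / ln(1 + 0.000243836) ≈ 0.69315/0.000243806 ≈ 2843.0288.
t ≈ 7.7891.

7.79 years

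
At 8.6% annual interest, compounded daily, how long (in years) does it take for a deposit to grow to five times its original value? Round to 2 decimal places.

(1 + 0.000235616)^(365t) = 5.
365t = ln 5 / ln(1 + 0.000235616) ≈ 1.6094/0.000235589 ≈ 6831.5586.
t ≈ 18.7166.

18.72 years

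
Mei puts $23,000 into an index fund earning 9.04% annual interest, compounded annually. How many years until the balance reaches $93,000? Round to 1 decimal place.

16.1 years

(1 + 0.0904)^t = 93,000/23,000 = 4.0435.
t·ln(1 + 0.0904) = ln(4.0435); t = 1.3971/0.0865446 ≈ 16.1432.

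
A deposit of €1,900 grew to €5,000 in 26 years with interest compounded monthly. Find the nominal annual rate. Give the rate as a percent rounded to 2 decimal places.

3.73%

The 312-period growth factor is 5,000/1,900 = 2.63158.
r/12 = 2.63158^(1/312) − 1 ≈ 0.00310604, so r ≈ 12·0.00310604 = 3.72725%.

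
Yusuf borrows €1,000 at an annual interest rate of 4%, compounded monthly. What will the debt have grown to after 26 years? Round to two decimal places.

Periodic rate = 4%/12 = 0.00333333; periods = 12·26 = 312.
A = 1,000·(1 + 0.04/12)^312 ≈ 1,000·2.824328138 ≈ 2,824.3281.

€2,824.33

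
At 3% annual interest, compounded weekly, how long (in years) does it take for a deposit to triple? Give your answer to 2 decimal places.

36.63 years

(1 + 0.000576923)^(52t) = 3.
52t = ln 3 / ln(1 + 0.000576923) ≈ 1.0986/0.000576757 ≈ 1904.8106.
t ≈ 36.6310.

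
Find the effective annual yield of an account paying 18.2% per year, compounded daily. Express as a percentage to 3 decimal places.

EAR = (1 + 18.2%/365)^365 − 1 = (1 + 0.00049863)^365 − 1.
(1 + 0.00049863)^365 ≈ 1.19956, so EAR ≈ 19.95598%.

19.956%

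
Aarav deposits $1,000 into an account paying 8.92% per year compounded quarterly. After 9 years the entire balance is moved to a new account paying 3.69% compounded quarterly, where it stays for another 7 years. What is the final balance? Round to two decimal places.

After 9 years at 8.92%: 1,000 × 2.212182684 ≈ 2,212.1827.
Then 7 years at 3.69%: 2,212.1827 × 1.293194958 ≈ 2,860.7835.

$2,860.78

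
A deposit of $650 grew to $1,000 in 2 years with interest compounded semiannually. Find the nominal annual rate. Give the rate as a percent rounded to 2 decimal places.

22.74%

The 4-period growth factor is 1,000/650 = 1.53846.
r/2 = 1.53846^(1/4) − 1 ≈ 0.113709, so r ≈ 2·0.113709 = 22.74176%.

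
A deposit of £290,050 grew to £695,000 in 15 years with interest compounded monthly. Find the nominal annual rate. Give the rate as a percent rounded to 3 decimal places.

(1 + r/12)^180 = 695,000/290,050 = 2.39614.
1 + r/12 = 2.39614^(1/180) ≈ 1.004867, so r/12 ≈ 0.00486657.
r ≈ 12·0.00486657 = 5.83989%.

5.840%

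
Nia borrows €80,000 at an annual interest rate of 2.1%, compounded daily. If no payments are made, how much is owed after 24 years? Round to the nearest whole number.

Growth factor = (1 + 0.021/365)^8760 ≈ 1.65530536424.
A ≈ 80,000 × 1.65530536424 ≈ 132,424.4291.

€132,424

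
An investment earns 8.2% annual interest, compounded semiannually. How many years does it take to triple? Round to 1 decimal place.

(1 + 0.041)^(2t) = 3.
2t = ln 3 / ln(1 + 0.041) ≈ 1.0986/0.0401818 ≈ 27.3410.
t ≈ 13.6705.

13.7 years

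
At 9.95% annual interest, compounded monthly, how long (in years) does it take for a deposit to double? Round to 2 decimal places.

7.00 years

(1 + 0.00829167)^(12t) = 2.
12t = ln 2 / ln(1 + 0.00829167) ≈ 0.69315/0.00825748 ≈ 83.9417.
t ≈ 6.9951.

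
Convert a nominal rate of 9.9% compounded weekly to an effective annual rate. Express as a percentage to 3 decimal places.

EAR = (1 + 9.9%/52)^52 − 1 = (1 + 0.00190385)^52 − 1.
(1 + 0.00190385)^52 ≈ 1.103962, so EAR ≈ 10.39624%.

10.396%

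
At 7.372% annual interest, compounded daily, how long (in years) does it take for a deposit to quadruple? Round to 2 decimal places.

(1 + 0.000201973)^(365t) = 4.
365t = ln 4 / ln(1 + 0.000201973) ≈ 1.3863/0.000201952 ≈ 6864.4674.
t ≈ 18.8068.

18.81 years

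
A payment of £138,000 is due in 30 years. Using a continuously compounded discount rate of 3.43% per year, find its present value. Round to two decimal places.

£49,316.25

P = A·e^(−rt) = 138,000·e^(−1.029).
e^(−1.029) ≈ 0.357364146093, so P ≈ 49,316.2522.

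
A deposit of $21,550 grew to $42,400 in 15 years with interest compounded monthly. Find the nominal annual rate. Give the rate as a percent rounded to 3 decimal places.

(1 + r/12)^180 = 42,400/21,550 = 1.96752.
1 + r/12 = 1.96752^(1/180) ≈ 1.003767, so r/12 ≈ 0.00376692.
r ≈ 12·0.00376692 = 4.52031%.

4.520%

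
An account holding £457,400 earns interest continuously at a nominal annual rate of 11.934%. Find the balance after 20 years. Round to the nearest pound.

£4,975,884

A = P·e^(rt) = 457,400·e^(0.11934·20) = 457,400·e^2.3868.
e^2.3868 ≈ 10.87862657996, so A ≈ 4,975,883.7977.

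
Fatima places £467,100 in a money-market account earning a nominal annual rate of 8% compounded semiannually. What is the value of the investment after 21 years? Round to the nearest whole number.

Growth factor = (1 + 0.04)^42 ≈ 5.192783911176.
A ≈ 467,100 × 5.192783911176 ≈ 2,425,549.3649.

£2,425,549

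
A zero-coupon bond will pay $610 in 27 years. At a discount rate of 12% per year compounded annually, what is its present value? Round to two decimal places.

$28.61

Growth factor = (1 + 0.12)^27 ≈ 21.3248808.
P = 610/21.3248808 ≈ 28.6051.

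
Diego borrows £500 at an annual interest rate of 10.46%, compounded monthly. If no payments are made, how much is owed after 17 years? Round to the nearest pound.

£2,937

Periodic rate = 10.46%/12 = 0.00871667; periods = 12·17 = 204.
A = 500·(1 + 0.1046/12)^204 ≈ 500·5.873758716 ≈ 2,936.8794.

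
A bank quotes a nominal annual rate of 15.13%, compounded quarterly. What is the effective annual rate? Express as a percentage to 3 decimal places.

16.010%

EAR = (1 + 15.13%/4)^4 − 1 = (1 + 0.037825)^4 − 1.
(1 + 0.037825)^4 ≈ 1.160103, so EAR ≈ 16.01029%.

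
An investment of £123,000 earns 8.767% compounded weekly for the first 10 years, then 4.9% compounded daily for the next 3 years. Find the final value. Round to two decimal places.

£342,111.35

Phase 1: 123,000·(1 + 0.08767/52)^520 ≈ 295,345.5845.
Phase 2: 295,345.5845·(1 + 0.049/365)^1095 ≈ 342,111.3530.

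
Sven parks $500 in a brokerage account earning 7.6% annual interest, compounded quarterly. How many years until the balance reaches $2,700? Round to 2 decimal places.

(1 + 0.019)^(4t) = 2,700/500 = 5.4.
4t·ln(1 + 0.019) = ln(5.4); 4t = 1.6864/0.0188218 ≈ 89.5984.
t ≈ 22.3996 years.

22.40 years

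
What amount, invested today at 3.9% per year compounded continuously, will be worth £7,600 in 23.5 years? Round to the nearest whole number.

P = A·e^(−rt) = 7,600·e^(−0.9165).
e^(−0.9165) ≈ 0.3999163015, so P ≈ 3,039.3639.

£3,039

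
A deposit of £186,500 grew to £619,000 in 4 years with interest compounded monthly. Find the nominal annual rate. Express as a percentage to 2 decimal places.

30.37%

The 48-period growth factor is 619,000/186,500 = 3.31903.
r/12 = 3.31903^(1/48) − 1 ≈ 0.0253082, so r ≈ 12·0.0253082 = 30.36979%.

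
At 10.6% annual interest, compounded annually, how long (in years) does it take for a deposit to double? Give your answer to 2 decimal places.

(1 + 0.106)^t = 2.
t = ln 2 / ln(1 + 0.106) ≈ 0.69315/0.10075 ≈ 6.8799.

6.88 years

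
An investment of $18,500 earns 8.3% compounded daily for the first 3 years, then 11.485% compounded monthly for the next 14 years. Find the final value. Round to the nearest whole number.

$117,566

After 3 years at 8.3%: 18,500 × 1.28270572343 ≈ 23,730.0559.
Then 14 years at 11.485%: 23,730.0559 × 4.95429201096 ≈ 117,565.6263.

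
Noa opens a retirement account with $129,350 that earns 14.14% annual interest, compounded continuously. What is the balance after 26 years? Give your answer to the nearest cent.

A = P·e^(rt) = 129,350·e^(0.1414·26) = 129,350·e^3.6764.
e^3.6764 ≈ 39.50392365453, so A ≈ 5,109,832.5247.

$5,109,832.52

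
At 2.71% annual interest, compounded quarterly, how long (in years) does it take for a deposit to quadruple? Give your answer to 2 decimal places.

51.33 years

(1 + 0.006775)^(4t) = 4.
4t = ln 4 / ln(1 + 0.006775) ≈ 1.3863/0.00675215 ≈ 205.3115.
t ≈ 51.3279.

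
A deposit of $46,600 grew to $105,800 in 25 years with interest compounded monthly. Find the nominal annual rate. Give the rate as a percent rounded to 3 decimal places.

(1 + r/12)^300 = 105,800/46,600 = 2.27039.
1 + r/12 = 2.27039^(1/300) ≈ 1.002737, so r/12 ≈ 0.00273691.
r ≈ 12·0.00273691 = 3.28429%.

3.284%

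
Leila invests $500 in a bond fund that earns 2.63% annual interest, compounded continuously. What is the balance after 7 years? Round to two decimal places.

$601.07

A = P·e^(rt) = 500·e^(0.0263·7) = 500·e^0.1841.
e^0.1841 ≈ 1.20213603, so A ≈ 601.0680.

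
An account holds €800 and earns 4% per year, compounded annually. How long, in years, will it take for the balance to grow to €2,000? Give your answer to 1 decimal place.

We need (1 + 0.04)^t = 2.5, so t = ln 2.5 / ln 1.04 ≈ 23.3624.

23.4 years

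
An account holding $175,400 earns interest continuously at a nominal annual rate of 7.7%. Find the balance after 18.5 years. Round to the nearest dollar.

$728,924

A = P·e^(rt) = 175,400·e^(0.077·18.5) = 175,400·e^1.4245.
e^1.4245 ≈ 4.15577943348, so A ≈ 728,923.7126.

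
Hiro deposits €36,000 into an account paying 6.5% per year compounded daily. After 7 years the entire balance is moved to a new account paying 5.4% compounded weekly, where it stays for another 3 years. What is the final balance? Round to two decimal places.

Phase 1: 36,000·(1 + 0.065/365)^2555 ≈ 56,739.9433.
Phase 2: 56,739.9433·(1 + 0.054/52)^156 ≈ 66,712.6355.

€66,712.64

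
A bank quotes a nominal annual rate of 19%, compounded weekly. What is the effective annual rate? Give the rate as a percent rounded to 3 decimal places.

One year is 52 periods at 0.00365385 each: (1 + 0.00365385)^52 ≈ 1.208831.
EAR = 1.208831 − 1 ≈ 20.88309%.

20.883%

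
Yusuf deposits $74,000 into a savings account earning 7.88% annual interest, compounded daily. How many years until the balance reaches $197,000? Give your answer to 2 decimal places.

We need (1 + 0.00021589)^(365t) = 2.6622, so 365t = ln 2.6622 / ln 1.000216 ≈ 4535.8398.
t ≈ 4535.8398/365 = 12.4270 years.

12.43 years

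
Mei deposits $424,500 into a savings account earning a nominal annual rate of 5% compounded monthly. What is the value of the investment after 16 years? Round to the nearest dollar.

Periodic rate = 5%/12 = 0.00416667; periods = 12·16 = 192.
A = 424,500·(1 + 0.05/12)^192 ≈ 424,500·2.22184503718 ≈ 943,173.2183.

$943,173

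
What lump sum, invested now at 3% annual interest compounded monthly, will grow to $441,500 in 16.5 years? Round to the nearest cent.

Growth factor = (1 + 0.0025)^198 ≈ 1.63948518229.
P = 441,500/1.63948518229 ≈ 269,291.8513.

$269,291.85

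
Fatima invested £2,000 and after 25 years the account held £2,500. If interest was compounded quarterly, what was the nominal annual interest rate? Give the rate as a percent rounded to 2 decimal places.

(1 + r/4)^100 = 2,500/2,000 = 1.25.
1 + r/4 = 1.25^(1/100) ≈ 1.002234, so r/4 ≈ 0.00223393.
r ≈ 4·0.00223393 = 0.89357%.

0.89%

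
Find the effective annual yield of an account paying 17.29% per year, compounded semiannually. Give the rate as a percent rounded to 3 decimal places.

18.037%

One year is 2 periods at 0.08645 each: (1 + 0.08645)^2 ≈ 1.180374.
EAR = 1.180374 − 1 ≈ 18.03736%.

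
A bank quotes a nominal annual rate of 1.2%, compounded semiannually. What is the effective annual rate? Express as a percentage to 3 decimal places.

1.204%

EAR = (1 + 1.2%/2)^2 − 1 = (1 + 0.006)^2 − 1.
(1 + 0.006)^2 ≈ 1.012036, so EAR ≈ 1.20360%.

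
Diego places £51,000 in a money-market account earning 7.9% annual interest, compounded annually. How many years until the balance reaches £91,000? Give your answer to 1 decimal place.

(1 + 0.079)^t = 91,000/51,000 = 1.7843.
t·ln(1 + 0.079) = ln(1.7843); t = 0.57903/0.0760347 ≈ 7.6154.

7.6 years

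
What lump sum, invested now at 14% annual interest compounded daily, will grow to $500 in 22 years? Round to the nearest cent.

Growth factor = (1 + 0.14/365)^8030 ≈ 21.7455571.
P = 500/21.7455571 ≈ 22.9932.

$22.99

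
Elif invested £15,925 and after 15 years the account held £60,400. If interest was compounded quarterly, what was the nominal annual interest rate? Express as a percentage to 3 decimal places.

8.987%

(1 + r/4)^60 = 60,400/15,925 = 3.79278.
1 + r/4 = 3.79278^(1/60) ≈ 1.022467, so r/4 ≈ 0.022467.
r ≈ 4·0.022467 = 8.98679%.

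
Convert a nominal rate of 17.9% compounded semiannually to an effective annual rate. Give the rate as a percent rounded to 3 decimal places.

One year is 2 periods at 0.0895 each: (1 + 0.0895)^2 ≈ 1.18701.
EAR = 1.18701 − 1 ≈ 18.70102%.

18.701%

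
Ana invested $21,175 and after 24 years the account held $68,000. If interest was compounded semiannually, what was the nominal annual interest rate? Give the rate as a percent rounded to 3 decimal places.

4.921%

(1 + r/2)^48 = 68,000/21,175 = 3.21133.
1 + r/2 = 3.21133^(1/48) ≈ 1.024604, so r/2 ≈ 0.0246038.
r ≈ 2·0.0246038 = 4.92075%.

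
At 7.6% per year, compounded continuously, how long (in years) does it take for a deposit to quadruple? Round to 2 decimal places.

18.24 years

e^(0.076t) = 4, so 0.076t = ln 4 ≈ 1.3863.
t ≈ 1.3863/0.076 ≈ 18.2407.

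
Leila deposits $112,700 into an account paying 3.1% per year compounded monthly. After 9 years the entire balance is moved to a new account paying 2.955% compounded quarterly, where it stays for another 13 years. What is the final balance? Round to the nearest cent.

$218,351.83

After 9 years at 3.1%: 112,700 × 1.32133190186 ≈ 148,914.1053.
Then 13 years at 2.955%: 148,914.1053 × 1.46629380459 ≈ 218,351.8301.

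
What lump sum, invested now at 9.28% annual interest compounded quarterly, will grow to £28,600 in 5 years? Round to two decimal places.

Periodic rate = 9.28%/4 = 0.0232; 20 periods.
P = 28,600/(1 + 0.0232)^20 ≈ 28,600/1.5820151181 ≈ 18,078.2090.

£18,078.21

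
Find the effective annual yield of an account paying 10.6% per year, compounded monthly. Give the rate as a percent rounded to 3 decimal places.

11.130%

One year is 12 periods at 0.00883333 each: (1 + 0.00883333)^12 ≈ 1.111305.
EAR = 1.111305 − 1 ≈ 11.13045%.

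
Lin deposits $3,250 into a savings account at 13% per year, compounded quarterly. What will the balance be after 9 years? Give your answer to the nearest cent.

$10,278.40

Periodic rate = 13%/4 = 0.0325; periods = 4·9 = 36.
A = 3,250·(1 + 0.0325)^36 ≈ 3,250·3.1625847456 ≈ 10,278.4004.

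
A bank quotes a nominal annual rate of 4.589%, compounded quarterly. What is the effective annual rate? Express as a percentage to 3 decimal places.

One year is 4 periods at 0.0114725 each: (1 + 0.0114725)^4 ≈ 1.046686.
EAR = 1.046686 − 1 ≈ 4.66858%.

4.669%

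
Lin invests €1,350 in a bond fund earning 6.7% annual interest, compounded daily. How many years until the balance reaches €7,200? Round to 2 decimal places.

(1 + 0.000183562)^(365t) = 7,200/1,350 = 5.3333.
365t·ln(1 + 0.000183562) = ln(5.3333); 365t = 1.674/0.000183545 ≈ 9120.2608.
t ≈ 24.9870 years.

24.99 years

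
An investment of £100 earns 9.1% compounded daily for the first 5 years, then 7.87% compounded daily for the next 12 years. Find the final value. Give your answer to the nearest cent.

Phase 1: 100·(1 + 0.091/365)^1825 ≈ 157.6084.
Phase 2: 157.6084·(1 + 0.0787/365)^4380 ≈ 405.2125.

£405.21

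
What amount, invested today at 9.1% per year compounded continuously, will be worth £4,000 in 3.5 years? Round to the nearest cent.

£2,908.96

P = A·e^(−rt) = 4,000·e^(−0.3185).
e^(−0.3185) ≈ 0.727239078, so P ≈ 2,908.9563.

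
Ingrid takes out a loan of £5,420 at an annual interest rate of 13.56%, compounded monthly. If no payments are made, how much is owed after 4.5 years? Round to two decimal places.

Periodic rate = 13.56%/12 = 0.0113; periods = 12·4.5 = 54.
A = 5,420·(1 + 0.0113)^54 ≈ 5,420·1.834511299 ≈ 9,943.0512.

£9,943.05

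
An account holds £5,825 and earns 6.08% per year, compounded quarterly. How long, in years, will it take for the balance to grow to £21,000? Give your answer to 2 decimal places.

21.25 years

We need (1 + 0.0152)^(4t) = 3.6052, so 4t = ln 3.6052 / ln 1.0152 ≈ 85.0056.
t ≈ 85.0056/4 = 21.2514 years.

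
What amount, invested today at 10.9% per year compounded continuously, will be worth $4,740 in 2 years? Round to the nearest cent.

$3,811.55

P = A·e^(−rt) = 4,740·e^(−0.218).
e^(−0.218) ≈ 0.8041254417, so P ≈ 3,811.5546.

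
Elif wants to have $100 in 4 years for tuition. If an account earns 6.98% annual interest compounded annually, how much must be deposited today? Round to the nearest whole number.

$76

Annual rate = 6.98% = 0.0698; 4 periods.
P = 100/(1 + 0.0698)^4 ≈ 100/1.3098163 ≈ 76.3466.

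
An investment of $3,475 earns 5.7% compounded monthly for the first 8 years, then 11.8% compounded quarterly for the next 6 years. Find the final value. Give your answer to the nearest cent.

$11,004.15

After 8 years at 5.7%: 3,475 × 1.5760479519 ≈ 5,476.7666.
Then 6 years at 11.8%: 5,476.7666 × 2.00924281 ≈ 11,004.1540.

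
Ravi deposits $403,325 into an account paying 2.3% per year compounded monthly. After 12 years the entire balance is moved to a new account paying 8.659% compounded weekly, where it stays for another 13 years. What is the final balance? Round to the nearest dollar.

$1,636,332

Phase 1: 403,325·(1 + 0.023/12)^144 ≈ 531,380.6004.
Phase 2: 531,380.6004·(1 + 0.08659/52)^676 ≈ 1,636,331.8464.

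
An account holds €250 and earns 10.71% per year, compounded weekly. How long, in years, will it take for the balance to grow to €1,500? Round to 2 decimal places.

16.75 years

(1 + 0.00205962)^(52t) = 1,500/250 = 6.
52t·ln(1 + 0.00205962) = ln(6); 52t = 1.7918/0.0020575 ≈ 870.8441.
t ≈ 16.7470 years.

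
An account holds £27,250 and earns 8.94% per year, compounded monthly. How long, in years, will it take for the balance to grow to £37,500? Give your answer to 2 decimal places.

We need (1 + 0.00745)^(12t) = 1.3761, so 12t = ln 1.3761 / ln 1.00745 ≈ 43.0168.
t ≈ 43.0168/12 = 3.5847 years.

3.58 years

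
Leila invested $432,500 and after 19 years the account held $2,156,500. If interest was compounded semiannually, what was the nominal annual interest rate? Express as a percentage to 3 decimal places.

8.637%

The 38-period growth factor is 2,156,500/432,500 = 4.98613.
r/2 = 4.98613^(1/38) − 1 ≈ 0.0431871, so r ≈ 2·0.0431871 = 8.63741%.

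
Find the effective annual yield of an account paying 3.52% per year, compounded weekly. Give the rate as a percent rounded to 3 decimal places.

EAR = (1 + 3.52%/52)^52 − 1 = (1 + 0.000676923)^52 − 1.
(1 + 0.000676923)^52 ≈ 1.035815, so EAR ≈ 3.58145%.

3.581%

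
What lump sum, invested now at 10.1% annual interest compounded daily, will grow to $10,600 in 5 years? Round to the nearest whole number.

Growth factor = (1 + 0.101/365)^1825 ≈ 1.6568697725.
P = 10,600/1.6568697725 ≈ 6,397.6060.

$6,398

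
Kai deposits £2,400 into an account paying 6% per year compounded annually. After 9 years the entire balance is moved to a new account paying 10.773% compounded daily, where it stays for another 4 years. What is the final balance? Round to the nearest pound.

After 9 years at 6%: 2,400 × 1.689478959 ≈ 4,054.7495.
Then 4 years at 10.773%: 4,054.7495 × 1.538574625 ≈ 6,238.5347.

£6,239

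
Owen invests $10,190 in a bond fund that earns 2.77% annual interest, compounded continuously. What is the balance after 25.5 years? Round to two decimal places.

A = P·e^(rt) = 10,190·e^(0.0277·25.5) = 10,190·e^0.70635.
e^0.70635 ≈ 2.026580723, so A ≈ 20,650.8576.

$20,650.86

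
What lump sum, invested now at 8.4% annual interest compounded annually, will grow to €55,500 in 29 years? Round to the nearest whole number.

Growth factor = (1 + 0.084)^29 ≈ 10.37168179.
P = 55,500/10.37168179 ≈ 5,351.1090.

€5,351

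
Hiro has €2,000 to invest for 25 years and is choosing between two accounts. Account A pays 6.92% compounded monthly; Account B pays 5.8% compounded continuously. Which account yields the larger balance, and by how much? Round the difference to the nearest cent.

A: (1 + 0.0692/12)^300 ≈ 5.6126946136, so 2,000 × 5.6126946136 ≈ 11,225.3892.
B: e^(0.058·25) = e^1.45 ≈ 4.263114515, so 2,000 × 4.263114515 ≈ 8,526.2290.
Difference ≈ 2,699.1602 in favor of A.

Account A, by €2,699.16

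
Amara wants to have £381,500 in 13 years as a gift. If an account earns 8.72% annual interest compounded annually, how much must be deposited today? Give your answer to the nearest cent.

£128,668.36

Annual rate = 8.72% = 0.0872; 13 periods.
P = 381,500/(1 + 0.0872)^13 ≈ 381,500/2.9649868285 ≈ 128,668.3625.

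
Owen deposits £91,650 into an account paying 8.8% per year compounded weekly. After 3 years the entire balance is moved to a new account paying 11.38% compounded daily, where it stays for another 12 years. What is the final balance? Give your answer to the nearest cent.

£467,379.24

Phase 1: 91,650·(1 + 0.088/52)^156 ≈ 119,313.4235.
Phase 2: 119,313.4235·(1 + 0.1138/365)^4380 ≈ 467,379.2383.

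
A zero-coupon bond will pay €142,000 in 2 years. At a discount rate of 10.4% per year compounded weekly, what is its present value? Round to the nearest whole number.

Growth factor = (1 + 0.002)^104 ≈ 1.23095744472.
P = 142,000/1.23095744472 ≈ 115,357.3591.

€115,357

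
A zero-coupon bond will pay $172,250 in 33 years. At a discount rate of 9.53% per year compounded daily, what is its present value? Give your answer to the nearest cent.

$7,422.07

Periodic rate = 9.53%/365 = 0.000261096; 12045 periods.
P = 172,250/(1 + 0.0953/365)^12045 ≈ 172,250/23.2078251144 ≈ 7,422.0656.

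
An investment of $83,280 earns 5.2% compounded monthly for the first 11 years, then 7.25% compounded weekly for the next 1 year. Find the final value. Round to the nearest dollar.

Phase 1: 83,280·(1 + 0.052/12)^132 ≈ 147,373.8653.
Phase 2: 147,373.8653·(1 + 0.0725/52)^52 ≈ 158,447.3190.

$158,447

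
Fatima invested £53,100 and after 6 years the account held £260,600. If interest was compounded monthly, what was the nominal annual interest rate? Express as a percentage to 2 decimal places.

(1 + r/12)^72 = 260,600/53,100 = 4.90772.
1 + r/12 = 4.90772^(1/72) ≈ 1.02234, so r/12 ≈ 0.0223405.
r ≈ 12·0.0223405 = 26.80857%.

26.81%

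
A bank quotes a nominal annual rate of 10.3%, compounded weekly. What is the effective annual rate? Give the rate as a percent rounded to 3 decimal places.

One year is 52 periods at 0.00198077 each: (1 + 0.00198077)^52 ≈ 1.108378.
EAR = 1.108378 − 1 ≈ 10.83785%.

10.838%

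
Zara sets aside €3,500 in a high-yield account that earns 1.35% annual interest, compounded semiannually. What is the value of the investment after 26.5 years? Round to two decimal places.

€4,999.37

Growth factor = (1 + 0.00675)^53 ≈ 1.428390091.
A ≈ 3,500 × 1.428390091 ≈ 4,999.3653.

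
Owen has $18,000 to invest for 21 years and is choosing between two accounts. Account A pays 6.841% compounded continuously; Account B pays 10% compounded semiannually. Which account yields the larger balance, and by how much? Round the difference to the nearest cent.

Account B, by $63,993.16

Account A growth factor: e^(0.06841·21) = e^1.43661 ≈ 4.2064118831; balance ≈ 75,715.4139.
Account B growth factor: (1 + 0.05)^42 ≈ 7.76158755512; balance ≈ 139,708.5760.
Account B is larger by 63,993.1621.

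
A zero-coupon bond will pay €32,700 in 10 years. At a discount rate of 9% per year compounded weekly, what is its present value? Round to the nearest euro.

Growth factor = (1 + 0.09/52)^520 ≈ 2.4576904103.
P = 32,700/2.4576904103 ≈ 13,305.1746.

€13,305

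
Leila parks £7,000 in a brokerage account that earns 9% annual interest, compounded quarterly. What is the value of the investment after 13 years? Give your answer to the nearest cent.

£22,263.35

Periodic rate = 9%/4 = 0.0225; periods = 4·13 = 52.
A = 7,000·(1 + 0.0225)^52 ≈ 7,000·3.1804785237 ≈ 22,263.3497.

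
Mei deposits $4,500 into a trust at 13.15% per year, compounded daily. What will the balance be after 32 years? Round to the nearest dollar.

$302,270

Growth factor = (1 + 0.1315/365)^11680 ≈ 67.1710375357.
A ≈ 4,500 × 67.1710375357 ≈ 302,269.6689.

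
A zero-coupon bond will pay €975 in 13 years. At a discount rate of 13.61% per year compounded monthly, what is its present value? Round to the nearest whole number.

Growth factor = (1 + 0.1361/12)^156 ≈ 5.80861302.
P = 975/5.80861302 ≈ 167.8542.

€168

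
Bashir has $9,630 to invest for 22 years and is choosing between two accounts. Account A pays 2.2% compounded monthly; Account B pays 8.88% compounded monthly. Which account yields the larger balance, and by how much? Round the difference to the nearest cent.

Account B, by $51,825.26

A: (1 + 0.022/12)^264 ≈ 1.6218328115, so 9,630 × 1.6218328115 ≈ 15,618.2500.
B: (1 + 0.0074)^264 ≈ 7.003479822, so 9,630 × 7.003479822 ≈ 67,443.5107.
Difference ≈ 51,825.2607 in favor of B.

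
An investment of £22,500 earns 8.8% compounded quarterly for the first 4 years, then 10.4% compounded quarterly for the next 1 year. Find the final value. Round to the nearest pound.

Phase 1: 22,500·(1 + 0.022)^16 ≈ 31,871.0852.
Phase 2: 31,871.0852·(1 + 0.026)^4 ≈ 35,317.2024.

£35,317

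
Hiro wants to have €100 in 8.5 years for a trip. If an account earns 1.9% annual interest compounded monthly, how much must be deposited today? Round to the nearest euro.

Periodic rate = 1.9%/12 = 0.00158333; 102 periods.
P = 100/(1 + 0.019/12)^102 ≈ 100/1.1751224 ≈ 85.0975.

€85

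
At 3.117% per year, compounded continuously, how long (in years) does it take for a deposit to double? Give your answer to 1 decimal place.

e^(0.03117t) = 2, so 0.03117t = ln 2 ≈ 0.69315.
t ≈ 0.69315/0.03117 ≈ 22.2376.

22.2 years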